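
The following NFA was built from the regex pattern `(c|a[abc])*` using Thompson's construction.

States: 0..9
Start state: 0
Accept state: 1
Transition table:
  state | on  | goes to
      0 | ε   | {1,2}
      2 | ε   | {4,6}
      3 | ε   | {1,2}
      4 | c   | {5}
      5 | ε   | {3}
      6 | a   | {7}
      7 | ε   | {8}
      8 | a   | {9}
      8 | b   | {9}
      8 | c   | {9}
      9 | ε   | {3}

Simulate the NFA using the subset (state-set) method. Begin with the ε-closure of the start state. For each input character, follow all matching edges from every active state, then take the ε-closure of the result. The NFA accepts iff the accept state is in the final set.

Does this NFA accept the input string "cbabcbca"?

Answer: REJECT

Trace:
S₀ = ε-closure({0}) = {0,1,2,4,6}
'c' @ 1: {1,2,3,4,5,6}  [accepting]
'b' @ 2: {}  — state set empty
rest 'abcbca' ignored (set empty)
after full input: {}  (accept=1 not in)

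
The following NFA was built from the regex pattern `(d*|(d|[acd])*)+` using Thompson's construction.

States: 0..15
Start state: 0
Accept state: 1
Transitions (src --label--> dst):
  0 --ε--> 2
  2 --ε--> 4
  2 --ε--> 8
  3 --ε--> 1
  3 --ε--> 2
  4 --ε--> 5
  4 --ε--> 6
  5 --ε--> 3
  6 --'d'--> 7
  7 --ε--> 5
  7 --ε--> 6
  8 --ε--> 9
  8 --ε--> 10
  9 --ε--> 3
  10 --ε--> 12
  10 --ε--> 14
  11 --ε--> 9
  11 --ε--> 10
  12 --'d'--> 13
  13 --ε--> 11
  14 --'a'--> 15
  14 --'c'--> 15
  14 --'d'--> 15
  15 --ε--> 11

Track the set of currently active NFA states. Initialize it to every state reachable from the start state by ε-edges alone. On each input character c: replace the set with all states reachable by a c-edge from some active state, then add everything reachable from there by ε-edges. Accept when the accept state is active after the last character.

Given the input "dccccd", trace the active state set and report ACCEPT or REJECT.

S₀ = ε-closure({0}) = {0,1,2,3,4,5,6,8,9,10,12,14}
'd' @ 1: {1,2,3,4,5,6,7,8,9,10,11,12,13,14,15}  ✓accept
'c' @ 2: {1,2,3,4,5,6,8,9,10,11,12,14,15}  ✓accept
'c' @ 3: {1,2,3,4,5,6,8,9,10,11,12,14,15}  ✓accept
'c' @ 4: {1,2,3,4,5,6,8,9,10,11,12,14,15}  ✓accept
'c' @ 5: {1,2,3,4,5,6,8,9,10,11,12,14,15}  ✓accept
'd' @ 6: {1,2,3,4,5,6,7,8,9,10,11,12,13,14,15}  ✓accept
final: {1,2,3,4,5,6,7,8,9,10,11,12,13,14,15}; accept 1 in set

Answer: ACCEPT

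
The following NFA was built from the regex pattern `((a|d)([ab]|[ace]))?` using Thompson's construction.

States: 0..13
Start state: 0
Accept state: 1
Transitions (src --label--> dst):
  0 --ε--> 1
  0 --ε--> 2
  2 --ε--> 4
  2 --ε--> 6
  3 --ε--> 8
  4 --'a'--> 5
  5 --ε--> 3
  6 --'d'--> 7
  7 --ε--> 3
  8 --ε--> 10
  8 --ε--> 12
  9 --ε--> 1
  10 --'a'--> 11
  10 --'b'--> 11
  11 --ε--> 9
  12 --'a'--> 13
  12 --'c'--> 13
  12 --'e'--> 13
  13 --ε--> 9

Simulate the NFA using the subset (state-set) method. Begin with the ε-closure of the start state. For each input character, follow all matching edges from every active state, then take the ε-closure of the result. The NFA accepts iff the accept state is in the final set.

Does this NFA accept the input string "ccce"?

Answer: REJECT

Derivation:
initial (ε-close {0}): {0,1,2,4,6}
'c' @ 1: {}  — dead — no transitions
rest 'cce' ignored (set empty)
after full input: {}  (accept=1 not in)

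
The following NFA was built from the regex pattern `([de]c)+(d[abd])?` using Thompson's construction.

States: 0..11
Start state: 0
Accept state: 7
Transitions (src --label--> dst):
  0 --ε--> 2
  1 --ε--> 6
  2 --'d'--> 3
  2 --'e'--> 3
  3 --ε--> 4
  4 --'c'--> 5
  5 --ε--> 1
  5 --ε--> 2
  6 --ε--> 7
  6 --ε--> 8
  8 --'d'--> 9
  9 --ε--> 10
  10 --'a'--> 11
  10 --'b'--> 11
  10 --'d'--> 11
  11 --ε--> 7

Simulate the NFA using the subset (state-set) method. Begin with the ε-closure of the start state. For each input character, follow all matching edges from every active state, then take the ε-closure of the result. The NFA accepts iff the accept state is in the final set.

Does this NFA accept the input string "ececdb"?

start: ε-closure({0}) = {0,2}
'e' @ 1: {3,4}
'c' @ 2: {1,2,5,6,7,8}  [accepting]
'e' @ 3: {3,4}
'c' @ 4: {1,2,5,6,7,8}  [accepting]
'd' @ 5: {3,4,9,10}
'b' @ 6: {7,11}  [accepting]
end set {7,11} — state 7 in

Answer: ACCEPT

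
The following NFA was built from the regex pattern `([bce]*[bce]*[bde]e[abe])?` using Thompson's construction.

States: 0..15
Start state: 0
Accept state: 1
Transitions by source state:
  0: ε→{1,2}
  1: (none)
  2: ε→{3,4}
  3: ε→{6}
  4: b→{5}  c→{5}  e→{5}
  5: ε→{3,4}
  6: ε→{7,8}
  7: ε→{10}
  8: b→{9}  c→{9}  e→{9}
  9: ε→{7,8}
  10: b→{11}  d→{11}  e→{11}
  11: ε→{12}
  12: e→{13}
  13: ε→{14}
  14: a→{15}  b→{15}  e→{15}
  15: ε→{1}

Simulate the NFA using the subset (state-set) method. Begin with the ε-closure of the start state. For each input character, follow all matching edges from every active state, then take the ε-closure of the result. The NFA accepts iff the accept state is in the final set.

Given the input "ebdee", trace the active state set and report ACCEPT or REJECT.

Answer: ACCEPT

Derivation:
initial (ε-close {0}): {0,1,2,3,4,6,7,8,10}
'e' @ 1: {3,4,5,6,7,8,9,10,11,12}
'b' @ 2: {3,4,5,6,7,8,9,10,11,12}
'd' @ 3: {11,12}
'e' @ 4: {13,14}
'e' @ 5: {1,15}  ✓accept
final: {1,15}; accept 1 in set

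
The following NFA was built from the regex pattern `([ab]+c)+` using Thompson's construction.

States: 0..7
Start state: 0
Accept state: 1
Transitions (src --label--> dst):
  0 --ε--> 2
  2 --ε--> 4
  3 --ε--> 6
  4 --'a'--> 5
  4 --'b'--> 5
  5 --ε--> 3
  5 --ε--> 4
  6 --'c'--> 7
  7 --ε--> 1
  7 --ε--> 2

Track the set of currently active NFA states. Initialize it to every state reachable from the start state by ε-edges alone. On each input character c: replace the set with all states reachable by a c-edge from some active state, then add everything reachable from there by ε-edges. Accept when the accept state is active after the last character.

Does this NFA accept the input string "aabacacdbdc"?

Answer: REJECT

Steps:
S₀ = ε-closure({0}) = {0,2,4}
'a' @ 1: {3,4,5,6}
'a' @ 2: {3,4,5,6}
'b' @ 3: {3,4,5,6}
'a' @ 4: {3,4,5,6}
'c' @ 5: {1,2,4,7}  ✓accept
'a' @ 6: {3,4,5,6}
'c' @ 7: {1,2,4,7}  ✓accept
'd' @ 8: {}  — dead — no transitions
rest 'bdc' ignored (set empty)
end set {} — state 1 not in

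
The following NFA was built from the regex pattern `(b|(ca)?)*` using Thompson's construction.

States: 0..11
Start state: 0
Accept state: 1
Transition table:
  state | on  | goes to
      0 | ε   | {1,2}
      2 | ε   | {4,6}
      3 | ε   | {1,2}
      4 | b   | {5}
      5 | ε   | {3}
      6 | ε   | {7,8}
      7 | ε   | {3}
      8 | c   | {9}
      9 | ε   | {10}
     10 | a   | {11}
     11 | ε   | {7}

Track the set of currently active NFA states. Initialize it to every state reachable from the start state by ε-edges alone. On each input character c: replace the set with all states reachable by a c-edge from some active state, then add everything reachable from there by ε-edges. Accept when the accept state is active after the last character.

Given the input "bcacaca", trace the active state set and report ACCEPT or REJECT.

S₀ = ε-closure({0}) = {0,1,2,3,4,6,7,8}
'b' @ 1: {1,2,3,4,5,6,7,8}  (accept∈set)
'c' @ 2: {9,10}
'a' @ 3: {1,2,3,4,6,7,8,11}  (accept∈set)
'c' @ 4: {9,10}
'a' @ 5: {1,2,3,4,6,7,8,11}  (accept∈set)
'c' @ 6: {9,10}
'a' @ 7: {1,2,3,4,6,7,8,11}  (accept∈set)
final: {1,2,3,4,6,7,8,11}; accept 1 in set

Answer: ACCEPT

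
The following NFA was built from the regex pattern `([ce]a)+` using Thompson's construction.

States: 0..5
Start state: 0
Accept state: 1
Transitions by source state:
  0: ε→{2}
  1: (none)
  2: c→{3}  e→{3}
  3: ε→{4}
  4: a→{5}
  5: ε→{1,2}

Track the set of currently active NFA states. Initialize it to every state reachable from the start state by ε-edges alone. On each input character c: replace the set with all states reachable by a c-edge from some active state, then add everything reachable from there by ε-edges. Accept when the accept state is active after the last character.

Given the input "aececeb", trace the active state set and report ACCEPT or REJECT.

initial (ε-close {0}): {0,2}
'a' @ 1: {}  — no active states
rest 'ececeb' ignored (set empty)
final: {}; accept 1 not in set

Answer: REJECT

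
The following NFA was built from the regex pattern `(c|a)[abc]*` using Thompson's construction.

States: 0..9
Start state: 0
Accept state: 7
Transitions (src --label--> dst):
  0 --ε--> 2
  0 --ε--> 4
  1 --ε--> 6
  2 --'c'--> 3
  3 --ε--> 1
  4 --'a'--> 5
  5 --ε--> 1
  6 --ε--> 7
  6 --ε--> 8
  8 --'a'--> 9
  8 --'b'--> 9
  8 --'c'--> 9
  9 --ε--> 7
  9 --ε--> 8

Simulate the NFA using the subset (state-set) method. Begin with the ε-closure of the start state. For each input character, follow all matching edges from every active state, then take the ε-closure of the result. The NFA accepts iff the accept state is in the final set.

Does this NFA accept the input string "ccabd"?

Answer: REJECT

Steps:
start: ε-closure({0}) = {0,2,4}
'c' @ 1: {1,3,6,7,8}  ✓accept
'c' @ 2: {7,8,9}  ✓accept
'a' @ 3: {7,8,9}  ✓accept
'b' @ 4: {7,8,9}  ✓accept
'd' @ 5: {}  — state set empty
final: {}; accept 7 not in set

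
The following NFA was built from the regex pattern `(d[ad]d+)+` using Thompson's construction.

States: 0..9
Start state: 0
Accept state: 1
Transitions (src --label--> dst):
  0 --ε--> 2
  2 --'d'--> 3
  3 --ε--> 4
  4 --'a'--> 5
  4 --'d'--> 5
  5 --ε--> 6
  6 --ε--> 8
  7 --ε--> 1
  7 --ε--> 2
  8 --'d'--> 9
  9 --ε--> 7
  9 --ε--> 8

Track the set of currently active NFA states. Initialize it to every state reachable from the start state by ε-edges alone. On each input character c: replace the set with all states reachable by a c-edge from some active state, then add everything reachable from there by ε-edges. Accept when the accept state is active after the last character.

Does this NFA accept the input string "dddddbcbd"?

start: ε-closure({0}) = {0,2}
'd' @ 1: {3,4}
'd' @ 2: {5,6,8}
'd' @ 3: {1,2,7,8,9}  [accepting]
'd' @ 4: {1,2,3,4,7,8,9}  [accepting]
'd' @ 5: {1,2,3,4,5,6,7,8,9}  [accepting]
'b' @ 6: {}  — dead — no transitions
rest 'cbd' ignored (set empty)
end set {} — state 1 not in

Answer: REJECT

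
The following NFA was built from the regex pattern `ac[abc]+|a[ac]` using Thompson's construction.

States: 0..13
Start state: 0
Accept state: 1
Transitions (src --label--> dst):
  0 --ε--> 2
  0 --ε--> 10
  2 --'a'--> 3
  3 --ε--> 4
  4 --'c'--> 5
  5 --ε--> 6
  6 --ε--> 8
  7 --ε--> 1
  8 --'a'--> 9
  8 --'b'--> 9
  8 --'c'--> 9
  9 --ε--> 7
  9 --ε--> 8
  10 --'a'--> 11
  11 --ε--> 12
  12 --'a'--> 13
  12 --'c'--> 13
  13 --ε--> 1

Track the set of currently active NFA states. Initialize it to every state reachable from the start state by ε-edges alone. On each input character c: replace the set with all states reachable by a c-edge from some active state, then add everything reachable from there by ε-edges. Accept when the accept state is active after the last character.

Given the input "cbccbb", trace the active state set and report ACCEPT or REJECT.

start: ε-closure({0}) = {0,2,10}
'c' @ 1: {}  — no active states
rest 'bccbb' ignored (set empty)
final: {}; accept 1 not in set

Answer: REJECT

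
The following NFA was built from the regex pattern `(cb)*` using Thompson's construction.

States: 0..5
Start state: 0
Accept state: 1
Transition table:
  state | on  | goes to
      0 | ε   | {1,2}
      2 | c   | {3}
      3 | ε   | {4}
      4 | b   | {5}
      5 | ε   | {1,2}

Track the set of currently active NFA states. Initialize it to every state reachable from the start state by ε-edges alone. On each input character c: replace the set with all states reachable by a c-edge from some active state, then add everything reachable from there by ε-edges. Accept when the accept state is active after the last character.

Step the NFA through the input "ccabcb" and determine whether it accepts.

Answer: REJECT

Steps:
S₀ = ε-closure({0}) = {0,1,2}
'c' @ 1: {3,4}
'c' @ 2: {}  — no active states
rest 'abcb' ignored (set empty)
final: {}; accept 1 not in set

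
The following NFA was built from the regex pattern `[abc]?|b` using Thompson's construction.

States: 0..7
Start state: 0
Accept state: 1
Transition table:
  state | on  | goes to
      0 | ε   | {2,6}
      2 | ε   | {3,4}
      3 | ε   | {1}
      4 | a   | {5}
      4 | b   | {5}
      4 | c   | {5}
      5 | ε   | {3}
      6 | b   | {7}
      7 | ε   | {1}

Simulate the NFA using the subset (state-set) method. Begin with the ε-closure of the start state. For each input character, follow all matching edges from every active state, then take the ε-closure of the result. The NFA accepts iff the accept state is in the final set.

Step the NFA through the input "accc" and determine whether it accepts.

Answer: REJECT

Trace:
start: ε-closure({0}) = {0,1,2,3,4,6}
'a' @ 1: {1,3,5}  (accept∈set)
'c' @ 2: {}  — no active states
rest 'cc' ignored (set empty)
after full input: {}  (accept=1 not in)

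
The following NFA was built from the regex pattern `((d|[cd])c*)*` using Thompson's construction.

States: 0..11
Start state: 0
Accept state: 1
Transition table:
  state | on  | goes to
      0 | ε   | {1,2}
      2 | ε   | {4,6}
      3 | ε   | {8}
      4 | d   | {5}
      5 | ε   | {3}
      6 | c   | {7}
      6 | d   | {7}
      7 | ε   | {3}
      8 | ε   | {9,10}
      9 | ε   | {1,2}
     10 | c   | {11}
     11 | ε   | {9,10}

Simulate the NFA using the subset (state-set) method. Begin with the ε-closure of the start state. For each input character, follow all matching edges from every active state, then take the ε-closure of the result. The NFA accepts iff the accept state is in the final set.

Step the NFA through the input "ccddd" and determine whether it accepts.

start: ε-closure({0}) = {0,1,2,4,6}
'c' @ 1: {1,2,3,4,6,7,8,9,10}  [accepting]
'c' @ 2: {1,2,3,4,6,7,8,9,10,11}  [accepting]
'd' @ 3: {1,2,3,4,5,6,7,8,9,10}  [accepting]
'd' @ 4: {1,2,3,4,5,6,7,8,9,10}  [accepting]
'd' @ 5: {1,2,3,4,5,6,7,8,9,10}  [accepting]
after full input: {1,2,3,4,5,6,7,8,9,10}  (accept=1 in)

Answer: ACCEPT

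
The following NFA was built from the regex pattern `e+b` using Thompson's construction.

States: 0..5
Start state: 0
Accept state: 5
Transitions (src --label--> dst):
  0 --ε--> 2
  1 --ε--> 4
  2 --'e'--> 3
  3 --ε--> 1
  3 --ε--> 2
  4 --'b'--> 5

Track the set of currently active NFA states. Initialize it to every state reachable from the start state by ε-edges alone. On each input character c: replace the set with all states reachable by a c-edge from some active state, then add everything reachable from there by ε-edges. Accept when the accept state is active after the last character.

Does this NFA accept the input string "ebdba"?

initial (ε-close {0}): {0,2}
'e' @ 1: {1,2,3,4}
'b' @ 2: {5}  [accepting]
'd' @ 3: {}  — dead — no transitions
rest 'ba' ignored (set empty)
final: {}; accept 5 not in set

Answer: REJECT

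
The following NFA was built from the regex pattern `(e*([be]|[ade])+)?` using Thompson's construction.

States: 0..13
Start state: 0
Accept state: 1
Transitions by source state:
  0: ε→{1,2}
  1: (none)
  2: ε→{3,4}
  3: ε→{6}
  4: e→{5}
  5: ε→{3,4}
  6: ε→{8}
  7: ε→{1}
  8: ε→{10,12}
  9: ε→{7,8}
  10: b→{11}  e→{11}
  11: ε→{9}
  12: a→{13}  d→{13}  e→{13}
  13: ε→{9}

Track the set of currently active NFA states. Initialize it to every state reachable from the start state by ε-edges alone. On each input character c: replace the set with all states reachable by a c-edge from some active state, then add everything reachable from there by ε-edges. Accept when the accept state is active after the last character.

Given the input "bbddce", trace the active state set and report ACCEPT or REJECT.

Answer: REJECT

Steps:
S₀ = ε-closure({0}) = {0,1,2,3,4,6,8,10,12}
'b' @ 1: {1,7,8,9,10,11,12}  [accepting]
'b' @ 2: {1,7,8,9,10,11,12}  [accepting]
'd' @ 3: {1,7,8,9,10,12,13}  [accepting]
'd' @ 4: {1,7,8,9,10,12,13}  [accepting]
'c' @ 5: {}  — dead — no transitions
rest 'e' ignored (set empty)
end set {} — state 1 not in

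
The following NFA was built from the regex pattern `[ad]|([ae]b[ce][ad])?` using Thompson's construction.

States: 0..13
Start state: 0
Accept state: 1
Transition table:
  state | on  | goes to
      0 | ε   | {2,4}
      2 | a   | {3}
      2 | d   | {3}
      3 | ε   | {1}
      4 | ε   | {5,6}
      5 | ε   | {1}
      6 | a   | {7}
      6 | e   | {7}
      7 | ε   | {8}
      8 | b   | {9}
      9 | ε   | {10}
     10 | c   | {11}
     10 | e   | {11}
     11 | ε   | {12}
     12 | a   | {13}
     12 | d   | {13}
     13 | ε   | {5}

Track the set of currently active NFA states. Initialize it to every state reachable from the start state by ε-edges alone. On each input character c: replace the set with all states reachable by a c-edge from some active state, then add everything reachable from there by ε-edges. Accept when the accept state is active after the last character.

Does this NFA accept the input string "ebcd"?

Answer: ACCEPT

Derivation:
S₀ = ε-closure({0}) = {0,1,2,4,5,6}
'e' @ 1: {7,8}
'b' @ 2: {9,10}
'c' @ 3: {11,12}
'd' @ 4: {1,5,13}  (accept∈set)
end set {1,5,13} — state 1 in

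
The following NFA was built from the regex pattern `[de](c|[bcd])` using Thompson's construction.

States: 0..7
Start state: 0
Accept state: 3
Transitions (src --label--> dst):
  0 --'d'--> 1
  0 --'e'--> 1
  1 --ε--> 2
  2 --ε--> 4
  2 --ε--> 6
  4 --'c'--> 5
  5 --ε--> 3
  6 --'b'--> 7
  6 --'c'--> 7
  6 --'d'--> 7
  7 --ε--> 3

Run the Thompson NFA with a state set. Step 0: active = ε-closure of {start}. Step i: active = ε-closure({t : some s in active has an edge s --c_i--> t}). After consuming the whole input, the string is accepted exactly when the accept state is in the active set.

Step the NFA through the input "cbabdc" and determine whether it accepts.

initial (ε-close {0}): {0}
'c' @ 1: {}  — no active states
rest 'babdc' ignored (set empty)
final: {}; accept 3 not in set

Answer: REJECT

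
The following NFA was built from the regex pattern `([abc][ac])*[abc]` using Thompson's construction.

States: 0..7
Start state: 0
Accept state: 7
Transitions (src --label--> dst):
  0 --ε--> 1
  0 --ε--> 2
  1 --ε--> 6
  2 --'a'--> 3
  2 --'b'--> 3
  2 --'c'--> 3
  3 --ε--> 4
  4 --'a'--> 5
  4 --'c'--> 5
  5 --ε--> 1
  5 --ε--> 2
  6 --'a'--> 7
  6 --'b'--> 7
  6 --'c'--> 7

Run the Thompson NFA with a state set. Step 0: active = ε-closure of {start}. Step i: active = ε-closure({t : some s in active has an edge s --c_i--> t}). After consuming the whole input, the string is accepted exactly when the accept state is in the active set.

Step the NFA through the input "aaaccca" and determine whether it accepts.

start: ε-closure({0}) = {0,1,2,6}
'a' @ 1: {3,4,7}  (accept∈set)
'a' @ 2: {1,2,5,6}
'a' @ 3: {3,4,7}  (accept∈set)
'c' @ 4: {1,2,5,6}
'c' @ 5: {3,4,7}  (accept∈set)
'c' @ 6: {1,2,5,6}
'a' @ 7: {3,4,7}  (accept∈set)
final: {3,4,7}; accept 7 in set

Answer: ACCEPT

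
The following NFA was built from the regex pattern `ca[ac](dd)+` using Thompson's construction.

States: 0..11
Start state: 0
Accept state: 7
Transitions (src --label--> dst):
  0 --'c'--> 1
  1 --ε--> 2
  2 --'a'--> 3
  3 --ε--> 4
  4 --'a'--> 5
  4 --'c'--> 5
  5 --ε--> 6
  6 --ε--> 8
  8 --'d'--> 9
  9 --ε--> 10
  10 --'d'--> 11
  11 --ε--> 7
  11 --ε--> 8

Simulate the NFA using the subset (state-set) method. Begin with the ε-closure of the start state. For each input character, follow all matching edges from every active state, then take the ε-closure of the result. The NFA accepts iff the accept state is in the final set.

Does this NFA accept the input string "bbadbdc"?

Answer: REJECT

Derivation:
S₀ = ε-closure({0}) = {0}
'b' @ 1: {}  — state set empty
rest 'badbdc' ignored (set empty)
final: {}; accept 7 not in set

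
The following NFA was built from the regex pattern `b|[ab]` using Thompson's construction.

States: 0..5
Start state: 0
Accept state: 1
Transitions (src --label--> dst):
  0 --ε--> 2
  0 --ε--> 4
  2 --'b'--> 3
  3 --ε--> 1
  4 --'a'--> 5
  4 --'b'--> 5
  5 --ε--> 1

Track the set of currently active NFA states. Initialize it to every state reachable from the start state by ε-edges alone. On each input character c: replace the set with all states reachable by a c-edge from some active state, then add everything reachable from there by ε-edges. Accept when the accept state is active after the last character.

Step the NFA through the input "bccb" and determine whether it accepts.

S₀ = ε-closure({0}) = {0,2,4}
'b' @ 1: {1,3,5}  ✓accept
'c' @ 2: {}  — no active states
rest 'cb' ignored (set empty)
final: {}; accept 1 not in set

Answer: REJECT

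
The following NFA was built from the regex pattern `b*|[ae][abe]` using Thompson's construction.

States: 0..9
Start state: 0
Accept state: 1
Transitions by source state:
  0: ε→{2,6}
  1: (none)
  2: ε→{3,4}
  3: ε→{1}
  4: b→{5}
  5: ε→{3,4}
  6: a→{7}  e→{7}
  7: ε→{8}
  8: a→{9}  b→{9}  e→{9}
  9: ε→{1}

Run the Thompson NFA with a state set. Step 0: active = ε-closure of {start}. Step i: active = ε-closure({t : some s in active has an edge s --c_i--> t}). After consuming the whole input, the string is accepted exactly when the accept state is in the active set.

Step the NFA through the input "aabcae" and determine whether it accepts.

start: ε-closure({0}) = {0,1,2,3,4,6}
'a' @ 1: {7,8}
'a' @ 2: {1,9}  [accepting]
'b' @ 3: {}  — no active states
rest 'cae' ignored (set empty)
end set {} — state 1 not in

Answer: REJECT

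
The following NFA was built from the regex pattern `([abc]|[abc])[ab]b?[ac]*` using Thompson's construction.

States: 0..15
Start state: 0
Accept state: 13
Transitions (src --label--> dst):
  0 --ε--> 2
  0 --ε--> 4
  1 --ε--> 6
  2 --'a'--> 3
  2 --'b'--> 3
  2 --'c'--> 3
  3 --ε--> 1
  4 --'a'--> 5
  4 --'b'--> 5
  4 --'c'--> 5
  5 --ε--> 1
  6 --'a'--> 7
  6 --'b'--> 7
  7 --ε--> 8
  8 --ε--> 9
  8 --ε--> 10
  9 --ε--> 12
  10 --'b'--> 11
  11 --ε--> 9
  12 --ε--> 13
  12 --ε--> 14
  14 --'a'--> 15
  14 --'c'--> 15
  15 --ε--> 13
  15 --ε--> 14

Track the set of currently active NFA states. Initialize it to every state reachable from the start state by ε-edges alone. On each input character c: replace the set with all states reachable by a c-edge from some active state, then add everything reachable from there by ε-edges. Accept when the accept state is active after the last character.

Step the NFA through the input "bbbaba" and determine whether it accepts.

Answer: REJECT

Derivation:
S₀ = ε-closure({0}) = {0,2,4}
'b' @ 1: {1,3,5,6}
'b' @ 2: {7,8,9,10,12,13,14}  [accepting]
'b' @ 3: {9,11,12,13,14}  [accepting]
'a' @ 4: {13,14,15}  [accepting]
'b' @ 5: {}  — no active states
rest 'a' ignored (set empty)
after full input: {}  (accept=13 not in)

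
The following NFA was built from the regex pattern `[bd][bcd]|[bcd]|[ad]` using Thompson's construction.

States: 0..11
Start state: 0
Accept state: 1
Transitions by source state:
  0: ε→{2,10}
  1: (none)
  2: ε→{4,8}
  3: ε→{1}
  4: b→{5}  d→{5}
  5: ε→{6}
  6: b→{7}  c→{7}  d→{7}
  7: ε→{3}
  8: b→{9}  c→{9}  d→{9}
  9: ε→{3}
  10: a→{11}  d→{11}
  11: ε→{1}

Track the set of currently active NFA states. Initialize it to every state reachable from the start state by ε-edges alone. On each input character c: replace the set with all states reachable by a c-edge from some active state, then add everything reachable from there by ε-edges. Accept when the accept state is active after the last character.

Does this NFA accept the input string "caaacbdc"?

Answer: REJECT

Trace:
S₀ = ε-closure({0}) = {0,2,4,8,10}
'c' @ 1: {1,3,9}  (accept∈set)
'a' @ 2: {}  — dead — no transitions
rest 'aacbdc' ignored (set empty)
final: {}; accept 1 not in set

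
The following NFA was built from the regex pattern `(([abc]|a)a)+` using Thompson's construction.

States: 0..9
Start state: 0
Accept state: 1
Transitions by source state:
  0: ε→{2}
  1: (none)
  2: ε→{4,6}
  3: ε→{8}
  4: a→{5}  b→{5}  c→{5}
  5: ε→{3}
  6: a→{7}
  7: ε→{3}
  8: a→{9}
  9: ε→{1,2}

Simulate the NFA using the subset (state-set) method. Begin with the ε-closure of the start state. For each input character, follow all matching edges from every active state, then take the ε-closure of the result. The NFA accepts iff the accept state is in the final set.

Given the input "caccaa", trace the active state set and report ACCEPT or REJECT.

S₀ = ε-closure({0}) = {0,2,4,6}
'c' @ 1: {3,5,8}
'a' @ 2: {1,2,4,6,9}  [accepting]
'c' @ 3: {3,5,8}
'c' @ 4: {}  — dead — no transitions
rest 'aa' ignored (set empty)
final: {}; accept 1 not in set

Answer: REJECT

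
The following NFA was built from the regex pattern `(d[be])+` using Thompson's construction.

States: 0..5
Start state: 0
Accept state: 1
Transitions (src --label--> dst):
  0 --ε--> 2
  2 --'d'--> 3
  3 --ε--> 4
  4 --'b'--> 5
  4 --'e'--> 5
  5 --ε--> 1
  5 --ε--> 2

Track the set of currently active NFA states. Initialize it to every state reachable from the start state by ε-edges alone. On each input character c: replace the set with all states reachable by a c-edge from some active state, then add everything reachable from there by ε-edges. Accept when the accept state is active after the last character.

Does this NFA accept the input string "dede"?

start: ε-closure({0}) = {0,2}
'd' @ 1: {3,4}
'e' @ 2: {1,2,5}  (accept∈set)
'd' @ 3: {3,4}
'e' @ 4: {1,2,5}  (accept∈set)
final: {1,2,5}; accept 1 in set

Answer: ACCEPT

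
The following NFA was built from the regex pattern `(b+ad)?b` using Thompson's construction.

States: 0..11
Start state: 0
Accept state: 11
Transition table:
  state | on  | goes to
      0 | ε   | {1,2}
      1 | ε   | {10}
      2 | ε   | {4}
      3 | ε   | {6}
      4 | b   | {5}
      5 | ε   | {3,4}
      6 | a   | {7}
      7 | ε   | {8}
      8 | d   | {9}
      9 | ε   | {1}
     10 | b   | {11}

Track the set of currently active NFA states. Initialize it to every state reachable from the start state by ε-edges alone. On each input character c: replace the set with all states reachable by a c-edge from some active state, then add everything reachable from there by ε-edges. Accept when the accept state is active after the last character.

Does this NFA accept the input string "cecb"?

Answer: REJECT

Derivation:
S₀ = ε-closure({0}) = {0,1,2,4,10}
'c' @ 1: {}  — state set empty
rest 'ecb' ignored (set empty)
final: {}; accept 11 not in set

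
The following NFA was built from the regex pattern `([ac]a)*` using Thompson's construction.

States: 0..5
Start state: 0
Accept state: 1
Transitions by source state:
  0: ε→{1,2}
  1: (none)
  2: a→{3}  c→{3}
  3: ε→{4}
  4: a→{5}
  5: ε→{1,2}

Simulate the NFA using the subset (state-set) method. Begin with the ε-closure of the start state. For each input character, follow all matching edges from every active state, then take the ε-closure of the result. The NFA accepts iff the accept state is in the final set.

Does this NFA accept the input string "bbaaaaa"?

Answer: REJECT

Derivation:
start: ε-closure({0}) = {0,1,2}
'b' @ 1: {}  — dead — no transitions
rest 'baaaaa' ignored (set empty)
end set {} — state 1 not in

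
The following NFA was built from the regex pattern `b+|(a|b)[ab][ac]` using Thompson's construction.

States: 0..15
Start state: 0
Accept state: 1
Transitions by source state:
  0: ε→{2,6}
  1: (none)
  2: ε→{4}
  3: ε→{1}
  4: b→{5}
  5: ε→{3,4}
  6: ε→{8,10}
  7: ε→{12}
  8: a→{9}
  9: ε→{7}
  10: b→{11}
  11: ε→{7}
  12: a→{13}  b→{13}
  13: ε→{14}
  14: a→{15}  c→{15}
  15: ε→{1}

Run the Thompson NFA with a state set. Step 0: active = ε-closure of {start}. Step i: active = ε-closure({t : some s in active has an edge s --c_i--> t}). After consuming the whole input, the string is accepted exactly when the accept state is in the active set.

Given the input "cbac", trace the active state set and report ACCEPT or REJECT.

start: ε-closure({0}) = {0,2,4,6,8,10}
'c' @ 1: {}  — no active states
rest 'bac' ignored (set empty)
after full input: {}  (accept=1 not in)

Answer: REJECT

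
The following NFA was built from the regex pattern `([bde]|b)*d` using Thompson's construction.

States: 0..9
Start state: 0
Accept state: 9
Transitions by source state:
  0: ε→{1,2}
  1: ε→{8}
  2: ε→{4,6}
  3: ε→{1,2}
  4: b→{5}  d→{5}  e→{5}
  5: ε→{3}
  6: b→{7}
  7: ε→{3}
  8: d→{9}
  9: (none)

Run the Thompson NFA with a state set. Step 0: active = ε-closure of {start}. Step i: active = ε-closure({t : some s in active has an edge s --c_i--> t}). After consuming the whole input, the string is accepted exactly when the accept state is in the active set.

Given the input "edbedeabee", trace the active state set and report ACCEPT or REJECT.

start: ε-closure({0}) = {0,1,2,4,6,8}
'e' @ 1: {1,2,3,4,5,6,8}
'd' @ 2: {1,2,3,4,5,6,8,9}  [accepting]
'b' @ 3: {1,2,3,4,5,6,7,8}
'e' @ 4: {1,2,3,4,5,6,8}
'd' @ 5: {1,2,3,4,5,6,8,9}  [accepting]
'e' @ 6: {1,2,3,4,5,6,8}
'a' @ 7: {}  — no active states
rest 'bee' ignored (set empty)
after full input: {}  (accept=9 not in)

Answer: REJECT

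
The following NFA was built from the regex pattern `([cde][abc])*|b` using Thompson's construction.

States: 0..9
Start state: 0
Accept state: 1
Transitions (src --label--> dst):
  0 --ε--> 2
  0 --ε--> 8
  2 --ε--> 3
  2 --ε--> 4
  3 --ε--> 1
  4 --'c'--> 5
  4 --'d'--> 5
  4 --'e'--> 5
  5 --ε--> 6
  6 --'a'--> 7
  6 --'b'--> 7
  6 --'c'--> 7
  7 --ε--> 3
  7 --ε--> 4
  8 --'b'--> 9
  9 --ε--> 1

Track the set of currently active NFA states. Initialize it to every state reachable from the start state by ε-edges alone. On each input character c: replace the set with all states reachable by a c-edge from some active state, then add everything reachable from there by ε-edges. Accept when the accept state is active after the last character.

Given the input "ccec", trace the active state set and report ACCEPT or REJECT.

Answer: ACCEPT

Derivation:
S₀ = ε-closure({0}) = {0,1,2,3,4,8}
'c' @ 1: {5,6}
'c' @ 2: {1,3,4,7}  [accepting]
'e' @ 3: {5,6}
'c' @ 4: {1,3,4,7}  [accepting]
after full input: {1,3,4,7}  (accept=1 in)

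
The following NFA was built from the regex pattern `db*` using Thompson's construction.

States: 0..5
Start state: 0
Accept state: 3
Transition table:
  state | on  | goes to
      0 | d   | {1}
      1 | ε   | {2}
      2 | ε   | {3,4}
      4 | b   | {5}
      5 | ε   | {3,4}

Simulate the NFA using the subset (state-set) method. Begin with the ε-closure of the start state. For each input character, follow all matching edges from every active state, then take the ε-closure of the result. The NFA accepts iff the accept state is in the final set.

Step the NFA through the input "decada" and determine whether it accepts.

Answer: REJECT

Trace:
S₀ = ε-closure({0}) = {0}
'd' @ 1: {1,2,3,4}  [accepting]
'e' @ 2: {}  — no active states
rest 'cada' ignored (set empty)
final: {}; accept 3 not in set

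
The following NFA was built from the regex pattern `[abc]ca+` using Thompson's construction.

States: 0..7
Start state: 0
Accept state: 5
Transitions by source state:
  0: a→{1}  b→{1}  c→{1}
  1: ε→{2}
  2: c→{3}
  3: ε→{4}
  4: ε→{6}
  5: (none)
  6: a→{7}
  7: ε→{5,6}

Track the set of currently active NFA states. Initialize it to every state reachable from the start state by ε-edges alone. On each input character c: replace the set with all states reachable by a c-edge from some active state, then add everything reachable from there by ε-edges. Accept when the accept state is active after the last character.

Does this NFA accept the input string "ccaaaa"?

S₀ = ε-closure({0}) = {0}
'c' @ 1: {1,2}
'c' @ 2: {3,4,6}
'a' @ 3: {5,6,7}  ✓accept
'a' @ 4: {5,6,7}  ✓accept
'a' @ 5: {5,6,7}  ✓accept
'a' @ 6: {5,6,7}  ✓accept
after full input: {5,6,7}  (accept=5 in)

Answer: ACCEPT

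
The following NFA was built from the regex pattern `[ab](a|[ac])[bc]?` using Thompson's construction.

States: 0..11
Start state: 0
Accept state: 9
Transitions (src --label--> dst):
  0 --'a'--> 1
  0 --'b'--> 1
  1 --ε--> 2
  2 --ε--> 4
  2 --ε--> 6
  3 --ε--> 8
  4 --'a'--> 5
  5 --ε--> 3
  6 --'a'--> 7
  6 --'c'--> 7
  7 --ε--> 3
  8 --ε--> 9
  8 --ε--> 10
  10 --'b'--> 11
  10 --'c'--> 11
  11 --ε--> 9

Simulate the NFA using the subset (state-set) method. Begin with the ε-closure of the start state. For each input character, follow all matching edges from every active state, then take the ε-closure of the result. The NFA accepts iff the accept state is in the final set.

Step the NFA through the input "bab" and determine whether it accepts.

initial (ε-close {0}): {0}
'b' @ 1: {1,2,4,6}
'a' @ 2: {3,5,7,8,9,10}  ✓accept
'b' @ 3: {9,11}  ✓accept
final: {9,11}; accept 9 in set

Answer: ACCEPT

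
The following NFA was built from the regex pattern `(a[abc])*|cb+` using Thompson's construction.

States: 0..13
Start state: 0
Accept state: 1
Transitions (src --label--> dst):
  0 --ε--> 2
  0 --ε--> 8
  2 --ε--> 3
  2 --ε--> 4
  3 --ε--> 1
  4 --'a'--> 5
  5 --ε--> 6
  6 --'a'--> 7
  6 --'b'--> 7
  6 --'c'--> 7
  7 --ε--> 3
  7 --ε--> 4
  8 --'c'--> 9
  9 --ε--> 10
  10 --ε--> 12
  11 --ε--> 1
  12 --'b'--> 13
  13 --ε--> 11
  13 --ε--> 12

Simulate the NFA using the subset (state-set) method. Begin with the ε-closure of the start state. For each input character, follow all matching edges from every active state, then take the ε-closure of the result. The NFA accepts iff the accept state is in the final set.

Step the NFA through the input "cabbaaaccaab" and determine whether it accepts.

Answer: REJECT

Derivation:
S₀ = ε-closure({0}) = {0,1,2,3,4,8}
'c' @ 1: {9,10,12}
'a' @ 2: {}  — no active states
rest 'bbaaaccaab' ignored (set empty)
after full input: {}  (accept=1 not in)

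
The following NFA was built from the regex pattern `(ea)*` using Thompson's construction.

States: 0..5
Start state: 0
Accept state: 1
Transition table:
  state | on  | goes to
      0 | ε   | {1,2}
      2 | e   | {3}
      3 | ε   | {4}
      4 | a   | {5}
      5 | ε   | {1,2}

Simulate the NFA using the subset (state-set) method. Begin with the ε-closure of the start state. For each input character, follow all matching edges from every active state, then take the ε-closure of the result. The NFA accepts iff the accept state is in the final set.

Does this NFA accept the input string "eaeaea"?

Answer: ACCEPT

Derivation:
start: ε-closure({0}) = {0,1,2}
'e' @ 1: {3,4}
'a' @ 2: {1,2,5}  (accept∈set)
'e' @ 3: {3,4}
'a' @ 4: {1,2,5}  (accept∈set)
'e' @ 5: {3,4}
'a' @ 6: {1,2,5}  (accept∈set)
end set {1,2,5} — state 1 in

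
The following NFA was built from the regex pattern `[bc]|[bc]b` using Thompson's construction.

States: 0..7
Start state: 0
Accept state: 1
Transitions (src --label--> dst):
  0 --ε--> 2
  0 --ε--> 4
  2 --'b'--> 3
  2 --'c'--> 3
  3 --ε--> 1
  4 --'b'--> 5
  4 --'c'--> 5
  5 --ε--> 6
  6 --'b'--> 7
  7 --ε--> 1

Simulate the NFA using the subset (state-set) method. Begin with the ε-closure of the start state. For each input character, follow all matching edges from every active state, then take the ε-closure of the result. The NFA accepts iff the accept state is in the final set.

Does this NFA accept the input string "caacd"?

Answer: REJECT

Derivation:
S₀ = ε-closure({0}) = {0,2,4}
'c' @ 1: {1,3,5,6}  (accept∈set)
'a' @ 2: {}  — dead — no transitions
rest 'acd' ignored (set empty)
after full input: {}  (accept=1 not in)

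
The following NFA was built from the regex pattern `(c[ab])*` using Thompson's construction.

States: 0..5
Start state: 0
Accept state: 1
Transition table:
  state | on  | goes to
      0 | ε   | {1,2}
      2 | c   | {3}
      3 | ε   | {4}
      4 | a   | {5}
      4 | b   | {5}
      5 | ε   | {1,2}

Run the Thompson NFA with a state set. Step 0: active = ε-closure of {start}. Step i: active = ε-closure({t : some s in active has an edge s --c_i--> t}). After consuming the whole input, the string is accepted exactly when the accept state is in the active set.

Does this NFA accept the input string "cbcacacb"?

S₀ = ε-closure({0}) = {0,1,2}
'c' @ 1: {3,4}
'b' @ 2: {1,2,5}  ✓accept
'c' @ 3: {3,4}
'a' @ 4: {1,2,5}  ✓accept
'c' @ 5: {3,4}
'a' @ 6: {1,2,5}  ✓accept
'c' @ 7: {3,4}
'b' @ 8: {1,2,5}  ✓accept
final: {1,2,5}; accept 1 in set

Answer: ACCEPT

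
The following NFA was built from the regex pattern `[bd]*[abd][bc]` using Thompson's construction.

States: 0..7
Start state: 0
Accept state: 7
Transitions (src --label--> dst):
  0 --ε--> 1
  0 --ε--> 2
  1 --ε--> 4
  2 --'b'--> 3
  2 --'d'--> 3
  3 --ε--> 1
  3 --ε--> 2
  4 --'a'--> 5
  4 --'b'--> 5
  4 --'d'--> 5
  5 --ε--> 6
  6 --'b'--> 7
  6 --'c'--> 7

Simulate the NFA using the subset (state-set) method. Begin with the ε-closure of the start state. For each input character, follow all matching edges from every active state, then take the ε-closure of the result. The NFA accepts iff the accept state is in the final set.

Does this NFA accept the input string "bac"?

Answer: ACCEPT

Derivation:
initial (ε-close {0}): {0,1,2,4}
'b' @ 1: {1,2,3,4,5,6}
'a' @ 2: {5,6}
'c' @ 3: {7}  ✓accept
after full input: {7}  (accept=7 in)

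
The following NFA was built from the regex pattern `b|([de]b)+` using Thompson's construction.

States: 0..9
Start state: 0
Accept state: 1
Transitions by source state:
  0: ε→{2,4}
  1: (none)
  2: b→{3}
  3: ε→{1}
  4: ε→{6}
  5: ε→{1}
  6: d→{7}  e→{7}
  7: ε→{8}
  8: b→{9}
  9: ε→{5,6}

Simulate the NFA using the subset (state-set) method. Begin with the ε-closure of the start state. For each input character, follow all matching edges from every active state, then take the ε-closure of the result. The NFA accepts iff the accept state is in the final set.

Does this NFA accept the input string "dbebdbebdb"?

Answer: ACCEPT

Trace:
S₀ = ε-closure({0}) = {0,2,4,6}
'd' @ 1: {7,8}
'b' @ 2: {1,5,6,9}  (accept∈set)
'e' @ 3: {7,8}
'b' @ 4: {1,5,6,9}  (accept∈set)
'd' @ 5: {7,8}
'b' @ 6: {1,5,6,9}  (accept∈set)
'e' @ 7: {7,8}
'b' @ 8: {1,5,6,9}  (accept∈set)
'd' @ 9: {7,8}
'b' @ 10: {1,5,6,9}  (accept∈set)
end set {1,5,6,9} — state 1 in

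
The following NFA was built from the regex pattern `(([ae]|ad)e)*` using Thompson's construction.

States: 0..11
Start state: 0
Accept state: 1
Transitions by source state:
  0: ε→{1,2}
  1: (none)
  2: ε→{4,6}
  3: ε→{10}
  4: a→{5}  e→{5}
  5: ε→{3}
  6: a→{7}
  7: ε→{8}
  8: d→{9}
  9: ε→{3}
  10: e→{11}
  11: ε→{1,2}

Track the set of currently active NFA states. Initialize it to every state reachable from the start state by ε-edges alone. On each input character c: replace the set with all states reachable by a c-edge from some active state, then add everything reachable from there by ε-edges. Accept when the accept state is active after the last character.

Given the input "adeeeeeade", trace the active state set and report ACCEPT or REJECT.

initial (ε-close {0}): {0,1,2,4,6}
'a' @ 1: {3,5,7,8,10}
'd' @ 2: {3,9,10}
'e' @ 3: {1,2,4,6,11}  [accepting]
'e' @ 4: {3,5,10}
'e' @ 5: {1,2,4,6,11}  [accepting]
'e' @ 6: {3,5,10}
'e' @ 7: {1,2,4,6,11}  [accepting]
'a' @ 8: {3,5,7,8,10}
'd' @ 9: {3,9,10}
'e' @ 10: {1,2,4,6,11}  [accepting]
final: {1,2,4,6,11}; accept 1 in set

Answer: ACCEPT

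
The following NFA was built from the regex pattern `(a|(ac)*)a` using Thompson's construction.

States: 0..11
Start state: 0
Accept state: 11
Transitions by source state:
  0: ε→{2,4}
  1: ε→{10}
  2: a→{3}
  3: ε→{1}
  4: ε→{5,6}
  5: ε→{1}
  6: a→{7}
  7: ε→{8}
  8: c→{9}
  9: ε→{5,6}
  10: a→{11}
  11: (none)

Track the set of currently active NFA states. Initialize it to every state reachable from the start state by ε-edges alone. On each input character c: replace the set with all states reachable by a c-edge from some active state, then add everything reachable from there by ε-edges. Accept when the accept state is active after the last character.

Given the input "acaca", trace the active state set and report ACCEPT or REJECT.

Answer: ACCEPT

Steps:
S₀ = ε-closure({0}) = {0,1,2,4,5,6,10}
'a' @ 1: {1,3,7,8,10,11}  [accepting]
'c' @ 2: {1,5,6,9,10}
'a' @ 3: {7,8,11}  [accepting]
'c' @ 4: {1,5,6,9,10}
'a' @ 5: {7,8,11}  [accepting]
final: {7,8,11}; accept 11 in set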